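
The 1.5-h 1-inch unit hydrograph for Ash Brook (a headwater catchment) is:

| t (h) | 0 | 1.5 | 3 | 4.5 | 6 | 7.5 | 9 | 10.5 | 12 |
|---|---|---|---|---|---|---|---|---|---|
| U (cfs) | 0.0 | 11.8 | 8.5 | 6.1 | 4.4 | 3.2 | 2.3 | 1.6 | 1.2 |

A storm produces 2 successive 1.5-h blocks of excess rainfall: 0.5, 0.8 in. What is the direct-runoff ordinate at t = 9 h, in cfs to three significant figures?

Q ≈ 3.71 cfs

By discrete convolution, Q_j = Σ (P_i / 1 in) · U_{j−i}.
At t = 9 h (j=6): Q = (0.5/1)·2.3 + (0.8/1)·3.2 = 3.71 cfs.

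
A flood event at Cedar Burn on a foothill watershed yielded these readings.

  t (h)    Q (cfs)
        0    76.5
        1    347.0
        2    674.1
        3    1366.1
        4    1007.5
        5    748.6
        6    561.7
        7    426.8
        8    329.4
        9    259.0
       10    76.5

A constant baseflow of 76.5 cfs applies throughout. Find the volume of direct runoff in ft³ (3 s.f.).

V ≈ 1.81 × 10^7 ft³

Direct-runoff ordinates (Q − Q_b): 0.0, 270.5, 597.6, 1289.6, 931.0, 672.1, 485.2, 350.3, 252.9, 182.5, 0.0 cfs.
ΣQ_DR = 5032 cfs.
With Δt = 1 h = 3600 s, V = ΣQ_DR · Δt = 5032 × 3600 = 1.81 × 10^7 ft³.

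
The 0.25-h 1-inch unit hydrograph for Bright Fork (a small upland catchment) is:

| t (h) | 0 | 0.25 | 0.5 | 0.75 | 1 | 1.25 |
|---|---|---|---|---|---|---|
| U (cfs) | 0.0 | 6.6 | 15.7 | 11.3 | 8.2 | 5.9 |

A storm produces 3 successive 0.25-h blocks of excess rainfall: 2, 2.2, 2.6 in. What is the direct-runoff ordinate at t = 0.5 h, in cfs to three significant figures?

Q ≈ 45.9 cfs

By discrete convolution, Q_j = Σ (P_i / 1 in) · U_{j−i}.
At t = 0.5 h (j=2): Q = (2/1)·15.7 + (2.2/1)·6.6 + (2.6/1)·0.0 = 45.9 cfs.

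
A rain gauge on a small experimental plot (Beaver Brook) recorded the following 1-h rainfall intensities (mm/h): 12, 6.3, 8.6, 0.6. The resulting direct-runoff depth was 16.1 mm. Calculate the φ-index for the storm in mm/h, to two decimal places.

φ ≈ 3.60 mm/h

Only the 3 blocks with intensity above φ contribute runoff: 12, 6.3, 8.6 mm/h.
Σ(I−φ)·Δt = d  ⇒  (12+6.3+8.6 − 3φ)·1 = 16.1
φ = (26.90 − 16.1/1) / 3 = 3.60 mm/h.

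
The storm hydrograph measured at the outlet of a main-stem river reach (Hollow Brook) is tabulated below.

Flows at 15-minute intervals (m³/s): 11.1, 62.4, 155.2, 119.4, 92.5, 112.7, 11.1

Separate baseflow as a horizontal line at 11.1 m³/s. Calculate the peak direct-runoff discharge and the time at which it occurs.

Q_p = 144.1 m³/s at t = 0.5 h

Subtracting baseflow gives direct-runoff ordinates: 0.0, 51.3, 144.1, 108.3, 81.4, 101.6, 0.0 m³/s.
The maximum is 144.1 m³/s, occurring at the reading for t = 0.5 h.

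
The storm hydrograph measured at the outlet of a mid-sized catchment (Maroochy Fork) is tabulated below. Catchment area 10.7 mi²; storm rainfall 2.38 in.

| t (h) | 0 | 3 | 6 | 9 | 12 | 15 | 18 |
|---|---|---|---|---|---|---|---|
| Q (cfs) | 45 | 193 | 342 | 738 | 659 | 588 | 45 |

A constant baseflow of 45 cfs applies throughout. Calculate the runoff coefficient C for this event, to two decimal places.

C ≈ 0.42

ΣQ_DR = 2295 cfs; V = ΣQ_DR·Δt = 2.479 × 10^7 ft³.
Runoff depth d = V / A = 0.9971 in.
C = d / P = 0.9971 / 2.38 = 0.42.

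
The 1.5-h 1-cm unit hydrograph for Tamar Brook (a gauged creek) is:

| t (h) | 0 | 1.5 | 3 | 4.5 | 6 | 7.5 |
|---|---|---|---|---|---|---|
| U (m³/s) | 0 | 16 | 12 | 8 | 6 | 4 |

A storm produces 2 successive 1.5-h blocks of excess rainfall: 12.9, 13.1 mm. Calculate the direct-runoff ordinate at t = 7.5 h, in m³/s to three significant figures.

Q ≈ 13.0 m³/s

By discrete convolution, Q_j = Σ (P_i / 10 mm) · U_{j−i}.
At t = 7.5 h (j=5): Q = (12.9/10)·4 + (13.1/10)·6 = 13.0 m³/s.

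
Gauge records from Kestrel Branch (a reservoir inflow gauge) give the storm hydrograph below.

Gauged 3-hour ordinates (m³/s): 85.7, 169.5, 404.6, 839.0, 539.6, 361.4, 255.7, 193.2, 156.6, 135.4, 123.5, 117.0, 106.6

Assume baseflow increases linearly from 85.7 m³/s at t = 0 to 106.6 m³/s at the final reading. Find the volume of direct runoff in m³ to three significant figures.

V ≈ 2.42 × 10^7 m³

Direct-runoff ordinates (Q − Q_b): 0.00, 82.06, 315.42, 748.08, 446.93, 266.99, 159.55, 95.31, 56.97, 34.02, 20.38, 12.14, 0.00 m³/s.
ΣQ_DR = 2238 m³/s.
With Δt = 3 h = 10800 s, V = ΣQ_DR · Δt = 2238 × 10800 = 2.42 × 10^7 m³.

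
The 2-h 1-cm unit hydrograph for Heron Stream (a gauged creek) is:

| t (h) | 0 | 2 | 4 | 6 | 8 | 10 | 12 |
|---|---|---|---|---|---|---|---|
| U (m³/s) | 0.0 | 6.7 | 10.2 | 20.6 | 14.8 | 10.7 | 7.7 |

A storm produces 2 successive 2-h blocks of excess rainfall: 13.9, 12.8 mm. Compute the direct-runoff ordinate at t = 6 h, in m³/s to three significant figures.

By discrete convolution, Q_j = Σ (P_i / 10 mm) · U_{j−i}.
At t = 6 h (j=3): Q = (13.9/10)·20.6 + (12.8/10)·10.2 = 41.7 m³/s.

Q ≈ 41.7 m³/s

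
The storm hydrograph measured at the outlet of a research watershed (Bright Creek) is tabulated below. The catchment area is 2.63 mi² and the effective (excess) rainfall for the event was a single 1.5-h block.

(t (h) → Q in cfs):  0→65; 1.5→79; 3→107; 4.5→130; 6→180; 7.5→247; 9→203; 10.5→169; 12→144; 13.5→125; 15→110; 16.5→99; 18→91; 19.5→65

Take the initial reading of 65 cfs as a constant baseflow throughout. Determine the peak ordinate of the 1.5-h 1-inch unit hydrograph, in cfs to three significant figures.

Direct runoff: 0.0, 14.0, 42.0, 65.0, 115.0, 182.0, 138.0, 104.0, 79.0, 60.0, 45.0, 34.0, 26.0, 0.0 cfs; ΣQ_DR = 904.0 cfs, peak = 182.0 cfs.
Runoff depth d = ΣQ_DR·Δt / A = 904.0 × 5400 / (2.63 mi²) = 0.7989 in.
The 1-inch UH is the DRH scaled by (1 in)/d, so U_p = 182.0 × 1/0.7989 = 228 cfs.

U_p ≈ 228 cfs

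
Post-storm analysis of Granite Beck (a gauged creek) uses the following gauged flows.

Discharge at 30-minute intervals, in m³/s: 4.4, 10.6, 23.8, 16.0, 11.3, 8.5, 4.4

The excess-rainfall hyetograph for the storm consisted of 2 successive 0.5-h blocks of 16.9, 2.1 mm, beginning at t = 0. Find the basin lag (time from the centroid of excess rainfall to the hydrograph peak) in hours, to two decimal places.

t_L ≈ 0.69 h

Centroid of excess rainfall: t_c = Σ P_i·t̄_i / ΣP_i = 0.3053 h (block centres at 0.25, 0.75 h).
Hydrograph peak occurs at t = 1 h, so basin lag t_L = 1 − 0.3053 = 0.69 h.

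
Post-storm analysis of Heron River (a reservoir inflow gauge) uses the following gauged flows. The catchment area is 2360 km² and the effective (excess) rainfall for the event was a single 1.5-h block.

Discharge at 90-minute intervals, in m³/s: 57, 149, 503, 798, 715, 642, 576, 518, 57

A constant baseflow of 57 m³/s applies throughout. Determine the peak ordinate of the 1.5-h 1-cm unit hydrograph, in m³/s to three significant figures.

U_p ≈ 925 m³/s

Direct runoff: 0.0, 92.0, 446.0, 741.0, 658.0, 585.0, 519.0, 461.0, 0.0 m³/s; ΣQ_DR = 3502 m³/s, peak = 741.0 m³/s.
Runoff depth d = ΣQ_DR·Δt / A = 3502 × 5400 / (2360 km²) = 8.013 mm.
The 1-cm UH is the DRH scaled by (10 mm)/d, so U_p = 741.0 × 10/8.013 = 925 m³/s.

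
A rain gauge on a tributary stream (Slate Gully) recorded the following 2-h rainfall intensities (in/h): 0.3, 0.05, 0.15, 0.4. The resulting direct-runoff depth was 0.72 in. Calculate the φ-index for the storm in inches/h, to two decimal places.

Only the 2 blocks with intensity above φ contribute runoff: 0.3, 0.4 in/h.
Σ(I−φ)·Δt = d  ⇒  (0.3+0.4 − 2φ)·2 = 0.72
φ = (0.7000 − 0.72/2) / 2 = 0.17 in/h.

φ ≈ 0.17 in/h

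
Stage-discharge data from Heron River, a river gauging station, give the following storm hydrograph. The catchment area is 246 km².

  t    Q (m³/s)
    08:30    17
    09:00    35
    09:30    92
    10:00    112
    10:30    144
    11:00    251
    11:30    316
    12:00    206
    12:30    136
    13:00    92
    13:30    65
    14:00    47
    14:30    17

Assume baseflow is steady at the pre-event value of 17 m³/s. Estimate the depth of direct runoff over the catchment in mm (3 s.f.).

Direct runoff: 0.0, 18.0, 75.0, 95.0, 127.0, 234.0, 299.0, 189.0, 119.0, 75.0, 48.0, 30.0, 0.0 m³/s; ΣQ_DR = 1309 m³/s.
V = ΣQ_DR · Δt = 1309 × 1800 s = 2.356 × 10^6 m³.
Over A = 246 km², depth = V / A = 9.58 mm.

d ≈ 9.58 mm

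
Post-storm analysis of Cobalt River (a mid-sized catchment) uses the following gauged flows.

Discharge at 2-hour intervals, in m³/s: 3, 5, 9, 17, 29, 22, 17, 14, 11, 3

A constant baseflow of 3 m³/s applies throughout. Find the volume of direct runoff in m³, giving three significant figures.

Direct-runoff ordinates (Q − Q_b): 0.0, 2.0, 6.0, 14.0, 26.0, 19.0, 14.0, 11.0, 8.0, 0.0 m³/s.
ΣQ_DR = 100.0 m³/s.
With Δt = 2 h = 7200 s, V = ΣQ_DR · Δt = 100.0 × 7200 = 7.20 × 10^5 m³.

V ≈ 7.20 × 10^5 m³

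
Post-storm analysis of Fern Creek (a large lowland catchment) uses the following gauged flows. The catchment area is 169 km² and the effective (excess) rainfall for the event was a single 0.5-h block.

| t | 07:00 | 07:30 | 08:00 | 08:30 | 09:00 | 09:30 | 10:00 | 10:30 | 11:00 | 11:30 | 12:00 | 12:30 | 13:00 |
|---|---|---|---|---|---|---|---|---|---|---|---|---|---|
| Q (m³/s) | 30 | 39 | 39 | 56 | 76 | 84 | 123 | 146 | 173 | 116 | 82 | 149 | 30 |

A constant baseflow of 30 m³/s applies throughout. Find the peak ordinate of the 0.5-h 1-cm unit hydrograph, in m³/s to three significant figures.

U_p ≈ 178 m³/s

Direct runoff: 0.0, 9.0, 9.0, 26.0, 46.0, 54.0, 93.0, 116.0, 143.0, 86.0, 52.0, 119.0, 0.0 m³/s; ΣQ_DR = 753.0 m³/s, peak = 143.0 m³/s.
Runoff depth d = ΣQ_DR·Δt / A = 753.0 × 1800 / (169 km²) = 8.020 mm.
The 1-cm UH is the DRH scaled by (10 mm)/d, so U_p = 143.0 × 10/8.020 = 178 m³/s.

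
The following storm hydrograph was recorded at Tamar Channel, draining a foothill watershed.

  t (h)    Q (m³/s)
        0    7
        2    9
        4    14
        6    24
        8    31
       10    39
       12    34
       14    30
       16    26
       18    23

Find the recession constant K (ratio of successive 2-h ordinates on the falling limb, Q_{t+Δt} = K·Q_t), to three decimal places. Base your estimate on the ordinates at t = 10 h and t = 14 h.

Using the recession-limb readings at t = 10 h and t = 14 h: Q falls from 39 to 30 m³/s over 2 intervals.
K = (Q₂/Q₁)^(1/2) = (30/39)^(1/2) = 0.877.

K ≈ 0.877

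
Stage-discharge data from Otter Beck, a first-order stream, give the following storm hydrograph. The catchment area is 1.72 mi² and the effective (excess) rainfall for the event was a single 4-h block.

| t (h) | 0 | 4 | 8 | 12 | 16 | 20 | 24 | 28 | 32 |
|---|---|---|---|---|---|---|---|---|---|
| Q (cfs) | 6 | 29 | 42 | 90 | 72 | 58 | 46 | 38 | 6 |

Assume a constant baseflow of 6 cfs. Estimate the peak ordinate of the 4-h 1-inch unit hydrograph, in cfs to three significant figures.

Direct runoff: 0.0, 23.0, 36.0, 84.0, 66.0, 52.0, 40.0, 32.0, 0.0 cfs; ΣQ_DR = 333.0 cfs, peak = 84.0 cfs.
Runoff depth d = ΣQ_DR·Δt / A = 333.0 × 14400 / (1.72 mi²) = 1.200 in.
The 1-inch UH is the DRH scaled by (1 in)/d, so U_p = 84.0 × 1/1.200 = 70.0 cfs.

U_p ≈ 70.0 cfs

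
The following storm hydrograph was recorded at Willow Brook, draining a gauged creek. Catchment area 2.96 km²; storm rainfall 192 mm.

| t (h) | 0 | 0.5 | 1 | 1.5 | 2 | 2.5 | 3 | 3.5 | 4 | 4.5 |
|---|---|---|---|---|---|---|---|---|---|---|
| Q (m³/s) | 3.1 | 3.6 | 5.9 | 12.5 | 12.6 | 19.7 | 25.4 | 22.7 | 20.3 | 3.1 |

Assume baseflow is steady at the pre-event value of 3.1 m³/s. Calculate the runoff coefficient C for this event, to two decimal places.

C ≈ 0.31

ΣQ_DR = 97.90 m³/s; V = ΣQ_DR·Δt = 1.762 × 10^5 m³.
Runoff depth d = V / A = 59.53 mm.
C = d / P = 59.53 / 192 = 0.31.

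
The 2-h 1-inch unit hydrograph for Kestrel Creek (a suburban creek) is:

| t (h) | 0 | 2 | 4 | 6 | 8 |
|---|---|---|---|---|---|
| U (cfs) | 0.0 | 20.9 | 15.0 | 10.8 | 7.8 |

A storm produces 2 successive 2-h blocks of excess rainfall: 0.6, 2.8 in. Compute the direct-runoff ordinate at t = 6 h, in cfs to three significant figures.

By discrete convolution, Q_j = Σ (P_i / 1 in) · U_{j−i}.
At t = 6 h (j=3): Q = (0.6/1)·10.8 + (2.8/1)·15.0 = 48.5 cfs.

Q ≈ 48.5 cfs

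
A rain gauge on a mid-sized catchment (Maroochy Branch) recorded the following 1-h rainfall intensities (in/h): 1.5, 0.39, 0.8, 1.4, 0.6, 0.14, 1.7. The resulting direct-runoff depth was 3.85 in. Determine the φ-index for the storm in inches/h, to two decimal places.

Only the 5 blocks with intensity above φ contribute runoff: 1.5, 0.8, 1.4, 0.6, 1.7 in/h.
Σ(I−φ)·Δt = d  ⇒  (1.5+0.8+1.4+0.6+1.7 − 5φ)·1 = 3.85
φ = (6.000 − 3.85/1) / 5 = 0.43 in/h.

φ ≈ 0.43 in/h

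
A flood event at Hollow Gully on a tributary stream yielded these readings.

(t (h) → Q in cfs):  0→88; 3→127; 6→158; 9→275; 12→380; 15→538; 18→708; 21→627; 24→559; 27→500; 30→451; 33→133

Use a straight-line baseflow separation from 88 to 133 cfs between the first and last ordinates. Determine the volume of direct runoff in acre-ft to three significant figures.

Direct-runoff ordinates (Q − Q_b): 0.00, 34.91, 61.82, 174.73, 275.64, 429.55, 595.45, 510.36, 438.27, 375.18, 322.09, 0.00 cfs.
ΣQ_DR = 3218 cfs.
With Δt = 3 h = 10800 s, V = ΣQ_DR · Δt = 3218 × 10800 = 3.48 × 10^7 ft³ = 798 acre-ft.

V ≈ 798 acre-ft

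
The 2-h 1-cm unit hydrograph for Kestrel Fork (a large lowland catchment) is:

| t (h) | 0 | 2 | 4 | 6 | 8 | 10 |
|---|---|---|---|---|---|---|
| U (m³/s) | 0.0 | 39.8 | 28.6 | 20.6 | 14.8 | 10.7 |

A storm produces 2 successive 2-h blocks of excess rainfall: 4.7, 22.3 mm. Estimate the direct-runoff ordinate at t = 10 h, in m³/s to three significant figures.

By discrete convolution, Q_j = Σ (P_i / 10 mm) · U_{j−i}.
At t = 10 h (j=5): Q = (4.7/10)·10.7 + (22.3/10)·14.8 = 38.0 m³/s.

Q ≈ 38.0 m³/s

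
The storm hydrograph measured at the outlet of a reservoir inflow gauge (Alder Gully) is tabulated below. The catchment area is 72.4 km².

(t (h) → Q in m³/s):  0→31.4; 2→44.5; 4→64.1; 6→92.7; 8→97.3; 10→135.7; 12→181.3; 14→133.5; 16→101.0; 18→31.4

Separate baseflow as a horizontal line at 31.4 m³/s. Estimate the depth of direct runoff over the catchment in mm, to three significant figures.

Direct runoff: 0.0, 13.1, 32.7, 61.3, 65.9, 104.3, 149.9, 102.1, 69.6, 0.0 m³/s; ΣQ_DR = 598.9 m³/s.
V = ΣQ_DR · Δt = 598.9 × 7200 s = 4.312 × 10^6 m³.
Over A = 72.4 km², depth = V / A = 59.6 mm.

d ≈ 59.6 mm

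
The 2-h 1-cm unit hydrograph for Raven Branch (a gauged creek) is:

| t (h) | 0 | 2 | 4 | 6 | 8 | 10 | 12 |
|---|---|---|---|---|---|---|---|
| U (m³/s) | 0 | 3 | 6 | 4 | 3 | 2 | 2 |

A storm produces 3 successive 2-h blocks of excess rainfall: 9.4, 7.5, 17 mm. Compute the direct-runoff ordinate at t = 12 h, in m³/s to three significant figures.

Q ≈ 8.48 m³/s

By discrete convolution, Q_j = Σ (P_i / 10 mm) · U_{j−i}.
At t = 12 h (j=6): Q = (9.4/10)·2 + (7.5/10)·2 + (17/10)·3 = 8.48 m³/s.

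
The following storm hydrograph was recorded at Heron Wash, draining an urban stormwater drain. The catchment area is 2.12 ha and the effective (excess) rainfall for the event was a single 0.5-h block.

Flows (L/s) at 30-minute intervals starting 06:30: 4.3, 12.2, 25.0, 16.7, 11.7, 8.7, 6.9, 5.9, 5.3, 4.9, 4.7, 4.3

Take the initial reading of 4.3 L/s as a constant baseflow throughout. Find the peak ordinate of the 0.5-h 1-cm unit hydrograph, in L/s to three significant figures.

U_p ≈ 41.3 L/s

Direct runoff: 0.0, 7.9, 20.7, 12.4, 7.4, 4.4, 2.6, 1.6, 1.0, 0.6, 0.4, 0.0 L/s; ΣQ_DR = 59.00 L/s, peak = 20.7 L/s.
Runoff depth d = ΣQ_DR·Δt / A = 59.00 × 1800 / (2.12 ha) = 5.009 mm.
The 1-cm UH is the DRH scaled by (10 mm)/d, so U_p = 20.7 × 10/5.009 = 41.3 L/s.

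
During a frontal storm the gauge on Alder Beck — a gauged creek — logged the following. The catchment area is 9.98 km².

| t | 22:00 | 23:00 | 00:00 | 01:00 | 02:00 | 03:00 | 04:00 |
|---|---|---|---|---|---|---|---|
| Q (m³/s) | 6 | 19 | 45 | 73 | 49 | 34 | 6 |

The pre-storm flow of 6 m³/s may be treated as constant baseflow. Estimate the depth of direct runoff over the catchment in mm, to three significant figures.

Direct runoff: 0.0, 13.0, 39.0, 67.0, 43.0, 28.0, 0.0 m³/s; ΣQ_DR = 190.0 m³/s.
V = ΣQ_DR · Δt = 190.0 × 3600 s = 6.840 × 10^5 m³.
Over A = 9.98 km², depth = V / A = 68.5 mm.

d ≈ 68.5 mm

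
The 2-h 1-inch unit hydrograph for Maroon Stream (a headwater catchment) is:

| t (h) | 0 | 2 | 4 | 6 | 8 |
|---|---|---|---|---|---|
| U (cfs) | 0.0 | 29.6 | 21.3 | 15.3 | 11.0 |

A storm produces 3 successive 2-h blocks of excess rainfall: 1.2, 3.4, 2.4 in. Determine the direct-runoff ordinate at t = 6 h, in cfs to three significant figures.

Q ≈ 162 cfs

By discrete convolution, Q_j = Σ (P_i / 1 in) · U_{j−i}.
At t = 6 h (j=3): Q = (1.2/1)·15.3 + (3.4/1)·21.3 + (2.4/1)·29.6 = 162 cfs.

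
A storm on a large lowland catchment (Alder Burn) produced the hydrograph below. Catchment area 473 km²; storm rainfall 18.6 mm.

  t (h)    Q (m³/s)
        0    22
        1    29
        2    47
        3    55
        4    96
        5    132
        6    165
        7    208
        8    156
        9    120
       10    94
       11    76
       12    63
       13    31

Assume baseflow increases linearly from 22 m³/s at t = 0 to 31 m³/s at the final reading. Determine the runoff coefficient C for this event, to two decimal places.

C ≈ 0.38

ΣQ_DR = 923.0 m³/s; V = ΣQ_DR·Δt = 3.323 × 10^6 m³.
Runoff depth d = V / A = 7.025 mm.
C = d / P = 7.025 / 18.6 = 0.38.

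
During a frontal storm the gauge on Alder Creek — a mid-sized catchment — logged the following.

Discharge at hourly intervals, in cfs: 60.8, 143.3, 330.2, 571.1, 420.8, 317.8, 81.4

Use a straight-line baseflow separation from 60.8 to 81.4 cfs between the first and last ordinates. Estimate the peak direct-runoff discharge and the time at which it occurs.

Subtracting baseflow gives direct-runoff ordinates: 0.00, 79.07, 262.53, 500.00, 346.27, 239.83, 0.00 cfs.
The maximum is 500.00 cfs, occurring at the reading for t = 3 h.

Q_p = 500.00 cfs at t = 3 h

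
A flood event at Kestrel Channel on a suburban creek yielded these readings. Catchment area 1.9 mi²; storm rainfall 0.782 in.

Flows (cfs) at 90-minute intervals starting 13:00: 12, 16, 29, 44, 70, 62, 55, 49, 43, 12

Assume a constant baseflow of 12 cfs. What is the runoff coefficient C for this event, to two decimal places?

C ≈ 0.43

ΣQ_DR = 272.0 cfs; V = ΣQ_DR·Δt = 1.469 × 10^6 ft³.
Runoff depth d = V / A = 0.3328 in.
C = d / P = 0.3328 / 0.782 = 0.43.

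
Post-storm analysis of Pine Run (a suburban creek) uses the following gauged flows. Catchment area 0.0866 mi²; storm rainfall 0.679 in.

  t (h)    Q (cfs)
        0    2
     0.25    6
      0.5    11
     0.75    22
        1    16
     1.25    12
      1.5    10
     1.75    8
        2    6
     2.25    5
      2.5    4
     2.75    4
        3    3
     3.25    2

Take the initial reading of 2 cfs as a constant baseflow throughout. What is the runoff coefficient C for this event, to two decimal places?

C ≈ 0.55

ΣQ_DR = 83.00 cfs; V = ΣQ_DR·Δt = 74700 ft³.
Runoff depth d = V / A = 0.3713 in.
C = d / P = 0.3713 / 0.679 = 0.55.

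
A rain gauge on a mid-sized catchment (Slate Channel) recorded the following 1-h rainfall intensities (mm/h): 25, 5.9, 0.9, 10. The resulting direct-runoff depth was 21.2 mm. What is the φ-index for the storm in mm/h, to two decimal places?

Only the 2 blocks with intensity above φ contribute runoff: 25, 10 mm/h.
Σ(I−φ)·Δt = d  ⇒  (25+10 − 2φ)·1 = 21.2
φ = (35.00 − 21.2/1) / 2 = 6.90 mm/h.

φ ≈ 6.90 mm/h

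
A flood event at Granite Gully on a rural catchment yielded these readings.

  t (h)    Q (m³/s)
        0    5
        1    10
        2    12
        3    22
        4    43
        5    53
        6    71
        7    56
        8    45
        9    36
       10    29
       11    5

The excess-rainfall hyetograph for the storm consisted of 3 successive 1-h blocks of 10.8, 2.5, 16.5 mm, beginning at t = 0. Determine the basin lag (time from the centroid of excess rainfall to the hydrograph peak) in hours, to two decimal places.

t_L ≈ 4.31 h

Centroid of excess rainfall: t_c = Σ P_i·t̄_i / ΣP_i = 1.6913 h (block centres at 0.5, 1.5, 2.5 h).
Hydrograph peak occurs at t = 6 h, so basin lag t_L = 6 − 1.6913 = 4.31 h.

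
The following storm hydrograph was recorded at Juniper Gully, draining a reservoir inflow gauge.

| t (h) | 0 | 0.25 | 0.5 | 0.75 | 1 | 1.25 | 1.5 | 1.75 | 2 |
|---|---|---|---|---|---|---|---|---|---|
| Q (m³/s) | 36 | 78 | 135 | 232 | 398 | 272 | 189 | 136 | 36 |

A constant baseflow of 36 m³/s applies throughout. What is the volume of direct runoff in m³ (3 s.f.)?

Direct-runoff ordinates (Q − Q_b): 0.0, 42.0, 99.0, 196.0, 362.0, 236.0, 153.0, 100.0, 0.0 m³/s.
ΣQ_DR = 1188 m³/s.
With Δt = 0.25 h = 900 s, V = ΣQ_DR · Δt = 1188 × 900 = 1.07 × 10^6 m³.

V ≈ 1.07 × 10^6 m³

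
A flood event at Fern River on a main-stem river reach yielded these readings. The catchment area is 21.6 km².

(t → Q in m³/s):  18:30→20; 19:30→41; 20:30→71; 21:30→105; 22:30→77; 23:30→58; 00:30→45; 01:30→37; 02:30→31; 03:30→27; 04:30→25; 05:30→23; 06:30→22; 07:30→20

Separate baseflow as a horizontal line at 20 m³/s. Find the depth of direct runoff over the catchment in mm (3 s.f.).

Direct runoff: 0.0, 21.0, 51.0, 85.0, 57.0, 38.0, 25.0, 17.0, 11.0, 7.0, 5.0, 3.0, 2.0, 0.0 m³/s; ΣQ_DR = 322.0 m³/s.
V = ΣQ_DR · Δt = 322.0 × 3600 s = 1.159 × 10^6 m³.
Over A = 21.6 km², depth = V / A = 53.7 mm.

d ≈ 53.7 mm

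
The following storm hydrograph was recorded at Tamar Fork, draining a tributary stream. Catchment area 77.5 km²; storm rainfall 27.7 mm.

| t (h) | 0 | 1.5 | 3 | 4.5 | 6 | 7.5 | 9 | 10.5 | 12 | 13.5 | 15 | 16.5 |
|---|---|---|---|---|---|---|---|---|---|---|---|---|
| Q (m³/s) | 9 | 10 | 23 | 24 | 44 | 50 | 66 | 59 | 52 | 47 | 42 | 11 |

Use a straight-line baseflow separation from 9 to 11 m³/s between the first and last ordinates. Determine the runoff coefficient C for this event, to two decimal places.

C ≈ 0.80

ΣQ_DR = 317.0 m³/s; V = ΣQ_DR·Δt = 1.712 × 10^6 m³.
Runoff depth d = V / A = 22.09 mm.
C = d / P = 22.09 / 27.7 = 0.80.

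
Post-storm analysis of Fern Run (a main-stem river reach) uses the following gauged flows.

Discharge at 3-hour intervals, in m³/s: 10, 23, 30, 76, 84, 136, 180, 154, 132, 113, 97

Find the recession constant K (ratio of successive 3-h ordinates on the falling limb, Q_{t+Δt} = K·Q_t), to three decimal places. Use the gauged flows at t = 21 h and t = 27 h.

Using the recession-limb readings at t = 21 h and t = 27 h: Q falls from 154 to 113 m³/s over 2 intervals.
K = (Q₂/Q₁)^(1/2) = (113/154)^(1/2) = 0.857.

K ≈ 0.857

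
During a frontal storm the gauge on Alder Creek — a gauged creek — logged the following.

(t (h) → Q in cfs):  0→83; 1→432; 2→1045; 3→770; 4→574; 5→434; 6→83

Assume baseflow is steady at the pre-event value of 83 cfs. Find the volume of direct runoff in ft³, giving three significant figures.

Direct-runoff ordinates (Q − Q_b): 0.0, 349.0, 962.0, 687.0, 491.0, 351.0, 0.0 cfs.
ΣQ_DR = 2840 cfs.
With Δt = 1 h = 3600 s, V = ΣQ_DR · Δt = 2840 × 3600 = 1.02 × 10^7 ft³.

V ≈ 1.02 × 10^7 ft³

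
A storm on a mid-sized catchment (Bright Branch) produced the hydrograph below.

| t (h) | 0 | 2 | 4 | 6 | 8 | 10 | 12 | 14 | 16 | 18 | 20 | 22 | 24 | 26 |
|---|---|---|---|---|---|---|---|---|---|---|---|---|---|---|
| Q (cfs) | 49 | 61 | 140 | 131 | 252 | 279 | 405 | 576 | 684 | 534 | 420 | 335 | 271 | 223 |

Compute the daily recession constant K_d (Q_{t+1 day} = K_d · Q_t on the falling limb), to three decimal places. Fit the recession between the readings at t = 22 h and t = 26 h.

Between t = 22 h and t = 26 h the flow falls from 335 to 223 cfs over 2×2 h = 4 h.
Per-interval ratio K = (223/335)^(1/2) = 0.8159; K_d = K^(24/2) = 0.087.

K_d ≈ 0.087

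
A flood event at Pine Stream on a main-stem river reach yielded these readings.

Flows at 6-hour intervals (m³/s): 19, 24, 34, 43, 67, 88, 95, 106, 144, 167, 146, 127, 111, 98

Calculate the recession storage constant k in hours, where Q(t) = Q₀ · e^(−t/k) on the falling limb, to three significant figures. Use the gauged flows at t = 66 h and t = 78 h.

On the falling limb, Q drops from 127 to 98 m³/s between t = 66 h and t = 78 h (Δt = 12 h).
k = −Δt / ln(Q₂/Q₁) = −12 / ln(98/127) = 46.3 h.

k ≈ 46.3 h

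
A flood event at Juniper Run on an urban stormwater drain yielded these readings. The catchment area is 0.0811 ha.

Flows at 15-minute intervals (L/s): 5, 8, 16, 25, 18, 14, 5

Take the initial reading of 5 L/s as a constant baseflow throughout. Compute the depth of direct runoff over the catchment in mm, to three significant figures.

Direct runoff: 0.0, 3.0, 11.0, 20.0, 13.0, 9.0, 0.0 L/s; ΣQ_DR = 56.00 L/s.
V = ΣQ_DR · Δt = 56.00 × 900 s = 50400 L.
Over A = 0.0811 ha, depth = V / A = 62.1 mm.

d ≈ 62.1 mm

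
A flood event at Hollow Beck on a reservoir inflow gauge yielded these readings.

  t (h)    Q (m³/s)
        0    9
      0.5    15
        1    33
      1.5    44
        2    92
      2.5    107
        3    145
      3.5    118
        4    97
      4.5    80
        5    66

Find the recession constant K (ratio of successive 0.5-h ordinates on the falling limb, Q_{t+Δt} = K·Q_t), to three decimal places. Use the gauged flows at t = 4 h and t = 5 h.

Using the recession-limb readings at t = 4 h and t = 5 h: Q falls from 97 to 66 m³/s over 2 intervals.
K = (Q₂/Q₁)^(1/2) = (66/97)^(1/2) = 0.825.

K ≈ 0.825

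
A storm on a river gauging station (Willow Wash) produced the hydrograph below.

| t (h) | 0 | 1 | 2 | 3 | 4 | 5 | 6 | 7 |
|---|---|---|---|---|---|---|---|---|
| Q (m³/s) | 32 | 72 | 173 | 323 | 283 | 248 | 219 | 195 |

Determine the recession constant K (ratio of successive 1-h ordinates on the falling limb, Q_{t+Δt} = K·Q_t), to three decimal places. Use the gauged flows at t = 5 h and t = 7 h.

Using the recession-limb readings at t = 5 h and t = 7 h: Q falls from 248 to 195 m³/s over 2 intervals.
K = (Q₂/Q₁)^(1/2) = (195/248)^(1/2) = 0.887.

K ≈ 0.887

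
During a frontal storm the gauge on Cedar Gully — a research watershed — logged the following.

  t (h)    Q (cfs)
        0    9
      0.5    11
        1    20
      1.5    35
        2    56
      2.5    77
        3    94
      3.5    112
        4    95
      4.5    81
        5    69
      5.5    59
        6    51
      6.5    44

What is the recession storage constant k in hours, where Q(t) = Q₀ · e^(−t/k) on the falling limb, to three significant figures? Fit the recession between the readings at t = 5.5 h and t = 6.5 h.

k ≈ 3.41 h

On the falling limb, Q drops from 59 to 44 cfs between t = 5.5 h and t = 6.5 h (Δt = 1 h).
k = −Δt / ln(Q₂/Q₁) = −1 / ln(44/59) = 3.41 h.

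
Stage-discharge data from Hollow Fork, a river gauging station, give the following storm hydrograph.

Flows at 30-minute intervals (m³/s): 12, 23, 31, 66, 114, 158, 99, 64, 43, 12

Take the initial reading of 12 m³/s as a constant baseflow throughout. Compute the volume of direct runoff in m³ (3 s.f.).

V ≈ 9.04 × 10^5 m³

Direct-runoff ordinates (Q − Q_b): 0.0, 11.0, 19.0, 54.0, 102.0, 146.0, 87.0, 52.0, 31.0, 0.0 m³/s.
ΣQ_DR = 502.0 m³/s.
With Δt = 0.5 h = 1800 s, V = ΣQ_DR · Δt = 502.0 × 1800 = 9.04 × 10^5 m³.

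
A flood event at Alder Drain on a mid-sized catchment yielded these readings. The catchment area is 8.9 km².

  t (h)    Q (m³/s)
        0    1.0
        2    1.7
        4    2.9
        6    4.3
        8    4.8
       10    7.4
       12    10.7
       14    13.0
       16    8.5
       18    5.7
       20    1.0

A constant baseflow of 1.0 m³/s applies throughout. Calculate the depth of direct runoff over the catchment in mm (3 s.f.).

d ≈ 40.4 mm

Direct runoff: 0.0, 0.7, 1.9, 3.3, 3.8, 6.4, 9.7, 12.0, 7.5, 4.7, 0.0 m³/s; ΣQ_DR = 50.00 m³/s.
V = ΣQ_DR · Δt = 50.00 × 7200 s = 3.600 × 10^5 m³.
Over A = 8.9 km², depth = V / A = 40.4 mm.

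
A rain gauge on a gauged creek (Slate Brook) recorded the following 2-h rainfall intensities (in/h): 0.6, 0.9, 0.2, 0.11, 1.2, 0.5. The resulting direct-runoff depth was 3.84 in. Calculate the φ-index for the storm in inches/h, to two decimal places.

φ ≈ 0.32 in/h

Only the 4 blocks with intensity above φ contribute runoff: 0.6, 0.9, 1.2, 0.5 in/h.
Σ(I−φ)·Δt = d  ⇒  (0.6+0.9+1.2+0.5 − 4φ)·2 = 3.84
φ = (3.200 − 3.84/2) / 4 = 0.32 in/h.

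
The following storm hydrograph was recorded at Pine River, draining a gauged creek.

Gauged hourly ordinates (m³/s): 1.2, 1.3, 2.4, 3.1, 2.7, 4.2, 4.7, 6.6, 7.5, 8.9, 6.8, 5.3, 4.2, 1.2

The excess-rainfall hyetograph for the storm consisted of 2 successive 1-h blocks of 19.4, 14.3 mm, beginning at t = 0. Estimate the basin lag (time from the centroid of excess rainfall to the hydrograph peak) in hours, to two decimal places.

t_L ≈ 8.08 h

Centroid of excess rainfall: t_c = Σ P_i·t̄_i / ΣP_i = 0.9243 h (block centres at 0.5, 1.5 h).
Hydrograph peak occurs at t = 9 h, so basin lag t_L = 9 − 0.9243 = 8.08 h.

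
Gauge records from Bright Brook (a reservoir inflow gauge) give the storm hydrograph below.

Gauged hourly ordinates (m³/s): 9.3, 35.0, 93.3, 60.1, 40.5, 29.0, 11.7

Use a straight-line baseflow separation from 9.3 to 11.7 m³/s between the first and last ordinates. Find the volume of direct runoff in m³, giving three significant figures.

Direct-runoff ordinates (Q − Q_b): 0.00, 25.30, 83.20, 49.60, 29.60, 17.70, 0.00 m³/s.
ΣQ_DR = 205.4 m³/s.
With Δt = 1 h = 3600 s, V = ΣQ_DR · Δt = 205.4 × 3600 = 7.39 × 10^5 m³.

V ≈ 7.39 × 10^5 m³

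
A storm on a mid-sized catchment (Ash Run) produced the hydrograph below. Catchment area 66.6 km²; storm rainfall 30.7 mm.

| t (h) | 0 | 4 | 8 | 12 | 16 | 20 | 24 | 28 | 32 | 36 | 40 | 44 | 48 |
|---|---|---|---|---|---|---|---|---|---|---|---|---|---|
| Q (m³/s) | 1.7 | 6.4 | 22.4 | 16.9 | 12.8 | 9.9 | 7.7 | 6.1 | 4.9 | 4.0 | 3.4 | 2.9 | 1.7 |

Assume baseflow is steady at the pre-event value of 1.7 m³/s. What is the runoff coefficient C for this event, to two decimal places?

C ≈ 0.55

ΣQ_DR = 78.70 m³/s; V = ΣQ_DR·Δt = 1.133 × 10^6 m³.
Runoff depth d = V / A = 17.02 mm.
C = d / P = 17.02 / 30.7 = 0.55.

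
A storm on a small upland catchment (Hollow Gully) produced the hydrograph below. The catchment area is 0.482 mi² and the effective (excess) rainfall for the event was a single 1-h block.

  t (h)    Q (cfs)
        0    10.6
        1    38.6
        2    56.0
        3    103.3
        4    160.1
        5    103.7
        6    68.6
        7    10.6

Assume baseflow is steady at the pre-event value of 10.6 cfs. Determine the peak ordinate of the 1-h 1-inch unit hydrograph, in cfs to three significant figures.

U_p ≈ 99.6 cfs

Direct runoff: 0.0, 28.0, 45.4, 92.7, 149.5, 93.1, 58.0, 0.0 cfs; ΣQ_DR = 466.7 cfs, peak = 149.5 cfs.
Runoff depth d = ΣQ_DR·Δt / A = 466.7 × 3600 / (0.482 mi²) = 1.500 in.
The 1-inch UH is the DRH scaled by (1 in)/d, so U_p = 149.5 × 1/1.500 = 99.6 cfs.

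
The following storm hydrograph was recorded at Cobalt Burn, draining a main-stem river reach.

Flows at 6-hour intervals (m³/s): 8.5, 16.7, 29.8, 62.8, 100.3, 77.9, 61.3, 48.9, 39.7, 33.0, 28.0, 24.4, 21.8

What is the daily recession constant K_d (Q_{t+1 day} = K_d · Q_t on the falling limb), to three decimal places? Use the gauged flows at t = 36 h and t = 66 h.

K_d ≈ 0.479

Between t = 36 h and t = 66 h the flow falls from 61.3 to 24.4 m³/s over 5×6 h = 30 h.
Per-interval ratio K = (24.4/61.3)^(1/5) = 0.8317; K_d = K^(24/6) = 0.479.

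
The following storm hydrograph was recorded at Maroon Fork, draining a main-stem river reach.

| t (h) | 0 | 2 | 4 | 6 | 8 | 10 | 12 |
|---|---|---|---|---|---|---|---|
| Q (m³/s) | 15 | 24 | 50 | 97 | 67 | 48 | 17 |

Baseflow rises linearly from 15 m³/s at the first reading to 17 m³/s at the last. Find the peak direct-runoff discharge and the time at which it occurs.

Q_p = 81.00 m³/s at t = 6 h

Subtracting baseflow gives direct-runoff ordinates: 0.00, 8.67, 34.33, 81.00, 50.67, 31.33, 0.00 m³/s.
The maximum is 81.00 m³/s, occurring at the reading for t = 6 h.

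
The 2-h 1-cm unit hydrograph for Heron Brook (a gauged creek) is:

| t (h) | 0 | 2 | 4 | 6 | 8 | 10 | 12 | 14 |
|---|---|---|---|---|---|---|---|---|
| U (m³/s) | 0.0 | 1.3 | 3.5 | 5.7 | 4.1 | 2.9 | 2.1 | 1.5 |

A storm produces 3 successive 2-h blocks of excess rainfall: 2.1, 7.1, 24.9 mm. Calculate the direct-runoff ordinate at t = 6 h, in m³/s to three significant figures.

Q ≈ 6.92 m³/s

By discrete convolution, Q_j = Σ (P_i / 10 mm) · U_{j−i}.
At t = 6 h (j=3): Q = (2.1/10)·5.7 + (7.1/10)·3.5 + (24.9/10)·1.3 = 6.92 m³/s.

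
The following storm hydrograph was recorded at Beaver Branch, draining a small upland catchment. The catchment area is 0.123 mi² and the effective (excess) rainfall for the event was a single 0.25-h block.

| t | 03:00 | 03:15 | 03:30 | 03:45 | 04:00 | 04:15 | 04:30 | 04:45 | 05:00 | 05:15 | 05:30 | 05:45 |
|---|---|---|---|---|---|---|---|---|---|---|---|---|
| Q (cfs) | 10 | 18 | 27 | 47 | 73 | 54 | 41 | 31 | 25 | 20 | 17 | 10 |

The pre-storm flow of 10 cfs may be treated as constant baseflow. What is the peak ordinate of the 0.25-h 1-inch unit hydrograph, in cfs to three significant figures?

Direct runoff: 0.0, 8.0, 17.0, 37.0, 63.0, 44.0, 31.0, 21.0, 15.0, 10.0, 7.0, 0.0 cfs; ΣQ_DR = 253.0 cfs, peak = 63.0 cfs.
Runoff depth d = ΣQ_DR·Δt / A = 253.0 × 900 / (0.123 mi²) = 0.7968 in.
The 1-inch UH is the DRH scaled by (1 in)/d, so U_p = 63.0 × 1/0.7968 = 79.1 cfs.

U_p ≈ 79.1 cfs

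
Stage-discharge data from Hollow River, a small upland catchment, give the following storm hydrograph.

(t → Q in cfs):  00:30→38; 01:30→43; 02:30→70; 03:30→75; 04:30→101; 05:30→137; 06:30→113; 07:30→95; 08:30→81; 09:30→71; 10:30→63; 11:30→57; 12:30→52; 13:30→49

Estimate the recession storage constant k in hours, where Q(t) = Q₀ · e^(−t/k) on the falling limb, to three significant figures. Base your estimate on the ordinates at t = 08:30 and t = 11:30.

k ≈ 8.54 h

On the falling limb, Q drops from 81 to 57 cfs between t = 08:30 and t = 11:30 (Δt = 3 h).
k = −Δt / ln(Q₂/Q₁) = −3 / ln(57/81) = 8.54 h.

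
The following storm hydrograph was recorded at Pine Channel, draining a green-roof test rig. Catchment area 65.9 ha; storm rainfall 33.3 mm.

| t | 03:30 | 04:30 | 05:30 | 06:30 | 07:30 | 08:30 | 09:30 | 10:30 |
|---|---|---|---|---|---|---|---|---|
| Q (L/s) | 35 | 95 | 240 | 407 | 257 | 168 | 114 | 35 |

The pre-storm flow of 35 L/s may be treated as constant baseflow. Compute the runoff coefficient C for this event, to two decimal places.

C ≈ 0.18

ΣQ_DR = 1071 L/s; V = ΣQ_DR·Δt = 3.856 × 10^6 L.
Runoff depth d = V / A = 5.851 mm.
C = d / P = 5.851 / 33.3 = 0.18.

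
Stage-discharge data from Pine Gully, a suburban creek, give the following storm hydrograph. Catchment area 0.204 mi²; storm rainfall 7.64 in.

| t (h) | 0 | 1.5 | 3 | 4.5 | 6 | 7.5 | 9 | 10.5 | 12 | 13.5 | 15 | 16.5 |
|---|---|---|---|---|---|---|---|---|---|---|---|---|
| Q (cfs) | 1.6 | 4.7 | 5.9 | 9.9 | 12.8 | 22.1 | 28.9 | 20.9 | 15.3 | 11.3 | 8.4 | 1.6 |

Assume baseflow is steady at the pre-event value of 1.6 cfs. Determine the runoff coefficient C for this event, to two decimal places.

ΣQ_DR = 124.2 cfs; V = ΣQ_DR·Δt = 6.707 × 10^5 ft³.
Runoff depth d = V / A = 1.415 in.
C = d / P = 1.415 / 7.64 = 0.19.

C ≈ 0.19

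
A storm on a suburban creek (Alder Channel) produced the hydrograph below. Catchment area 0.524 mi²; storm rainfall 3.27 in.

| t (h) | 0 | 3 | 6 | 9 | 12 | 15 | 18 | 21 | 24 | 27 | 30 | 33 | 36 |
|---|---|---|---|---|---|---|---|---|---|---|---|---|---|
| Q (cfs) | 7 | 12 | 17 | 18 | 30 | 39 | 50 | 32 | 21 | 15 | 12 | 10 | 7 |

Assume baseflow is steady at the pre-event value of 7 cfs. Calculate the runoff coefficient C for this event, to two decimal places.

ΣQ_DR = 179.0 cfs; V = ΣQ_DR·Δt = 1.933 × 10^6 ft³.
Runoff depth d = V / A = 1.588 in.
C = d / P = 1.588 / 3.27 = 0.49.

C ≈ 0.49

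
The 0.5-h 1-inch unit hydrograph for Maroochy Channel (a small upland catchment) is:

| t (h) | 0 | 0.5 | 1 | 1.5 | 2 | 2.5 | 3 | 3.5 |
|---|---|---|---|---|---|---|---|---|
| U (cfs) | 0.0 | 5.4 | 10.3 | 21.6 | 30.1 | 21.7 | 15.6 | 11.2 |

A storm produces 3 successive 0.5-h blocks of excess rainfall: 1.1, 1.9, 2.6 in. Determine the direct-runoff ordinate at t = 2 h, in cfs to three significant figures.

By discrete convolution, Q_j = Σ (P_i / 1 in) · U_{j−i}.
At t = 2 h (j=4): Q = (1.1/1)·30.1 + (1.9/1)·21.6 + (2.6/1)·10.3 = 101 cfs.

Q ≈ 101 cfs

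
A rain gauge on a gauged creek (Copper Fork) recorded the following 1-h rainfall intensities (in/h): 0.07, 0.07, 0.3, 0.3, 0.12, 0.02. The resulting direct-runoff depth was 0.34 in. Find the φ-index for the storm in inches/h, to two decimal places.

Only the 2 blocks with intensity above φ contribute runoff: 0.3, 0.3 in/h.
Σ(I−φ)·Δt = d  ⇒  (0.3+0.3 − 2φ)·1 = 0.34
φ = (0.6000 − 0.34/1) / 2 = 0.13 in/h.

φ ≈ 0.13 in/h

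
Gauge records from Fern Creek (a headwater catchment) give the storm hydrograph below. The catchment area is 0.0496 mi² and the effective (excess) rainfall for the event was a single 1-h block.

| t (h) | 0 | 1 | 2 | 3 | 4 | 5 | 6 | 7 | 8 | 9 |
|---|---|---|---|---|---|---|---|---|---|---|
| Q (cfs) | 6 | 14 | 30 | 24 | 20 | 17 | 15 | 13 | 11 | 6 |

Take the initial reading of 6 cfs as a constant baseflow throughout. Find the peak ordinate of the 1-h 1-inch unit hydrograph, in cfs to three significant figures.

Direct runoff: 0.0, 8.0, 24.0, 18.0, 14.0, 11.0, 9.0, 7.0, 5.0, 0.0 cfs; ΣQ_DR = 96.00 cfs, peak = 24.0 cfs.
Runoff depth d = ΣQ_DR·Δt / A = 96.00 × 3600 / (0.0496 mi²) = 2.999 in.
The 1-inch UH is the DRH scaled by (1 in)/d, so U_p = 24.0 × 1/2.999 = 8.00 cfs.

U_p ≈ 8.00 cfs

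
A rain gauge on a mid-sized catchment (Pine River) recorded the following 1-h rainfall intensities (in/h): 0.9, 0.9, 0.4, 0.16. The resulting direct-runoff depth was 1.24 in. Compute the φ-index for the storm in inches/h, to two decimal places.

Only the 3 blocks with intensity above φ contribute runoff: 0.9, 0.9, 0.4 in/h.
Σ(I−φ)·Δt = d  ⇒  (0.9+0.9+0.4 − 3φ)·1 = 1.24
φ = (2.200 − 1.24/1) / 3 = 0.32 in/h.

φ ≈ 0.32 in/h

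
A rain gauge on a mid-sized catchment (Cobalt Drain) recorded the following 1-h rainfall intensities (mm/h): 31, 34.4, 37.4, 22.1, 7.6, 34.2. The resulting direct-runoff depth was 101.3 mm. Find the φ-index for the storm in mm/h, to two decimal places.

φ ≈ 11.56 mm/h

Only the 5 blocks with intensity above φ contribute runoff: 31, 34.4, 37.4, 22.1, 34.2 mm/h.
Σ(I−φ)·Δt = d  ⇒  (31+34.4+37.4+22.1+34.2 − 5φ)·1 = 101.3
φ = (159.1 − 101.3/1) / 5 = 11.56 mm/h.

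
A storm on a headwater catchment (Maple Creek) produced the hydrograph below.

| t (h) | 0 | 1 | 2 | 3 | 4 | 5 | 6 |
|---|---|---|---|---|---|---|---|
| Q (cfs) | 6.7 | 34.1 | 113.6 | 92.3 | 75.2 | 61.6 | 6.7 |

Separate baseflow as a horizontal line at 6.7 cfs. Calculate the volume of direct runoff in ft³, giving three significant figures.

Direct-runoff ordinates (Q − Q_b): 0.0, 27.4, 106.9, 85.6, 68.5, 54.9, 0.0 cfs.
ΣQ_DR = 343.3 cfs.
With Δt = 1 h = 3600 s, V = ΣQ_DR · Δt = 343.3 × 3600 = 1.24 × 10^6 ft³.

V ≈ 1.24 × 10^6 ft³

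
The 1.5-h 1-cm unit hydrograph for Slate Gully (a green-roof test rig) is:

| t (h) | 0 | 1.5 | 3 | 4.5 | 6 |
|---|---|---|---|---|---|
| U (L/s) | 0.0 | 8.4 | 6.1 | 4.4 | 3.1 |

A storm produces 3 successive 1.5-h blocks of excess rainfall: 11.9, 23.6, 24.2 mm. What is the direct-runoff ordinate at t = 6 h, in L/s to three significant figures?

By discrete convolution, Q_j = Σ (P_i / 10 mm) · U_{j−i}.
At t = 6 h (j=4): Q = (11.9/10)·3.1 + (23.6/10)·4.4 + (24.2/10)·6.1 = 28.8 L/s.

Q ≈ 28.8 L/s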